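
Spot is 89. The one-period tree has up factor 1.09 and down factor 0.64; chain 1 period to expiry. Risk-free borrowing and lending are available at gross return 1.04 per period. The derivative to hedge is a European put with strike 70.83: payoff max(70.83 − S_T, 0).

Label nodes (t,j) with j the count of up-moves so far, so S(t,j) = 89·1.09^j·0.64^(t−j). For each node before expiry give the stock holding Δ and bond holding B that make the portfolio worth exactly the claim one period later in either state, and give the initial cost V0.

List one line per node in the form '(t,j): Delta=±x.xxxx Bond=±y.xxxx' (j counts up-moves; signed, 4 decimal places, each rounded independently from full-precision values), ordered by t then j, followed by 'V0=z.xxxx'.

Risk-neutral probability p* = (R−d)/(u−d) = (1.04−0.64)/(1.09−0.64) = 0.8889.
Terminal payoffs: V(1,0)=13.8700, V(1,1)=0.0000
Node (0,0) S=89.0000: V=(p*·0.0000+(1−p*)·13.8700)/1.04=1.4818; Δ=(0.0000−13.8700)/(97.0100−56.9600)=-0.3463; B=V−Δ·S=32.3041
Root portfolio cost Δ·89+B reproduces V0=1.4818.

(0,0): Delta=-0.3463 Bond=32.3041
V0=1.4818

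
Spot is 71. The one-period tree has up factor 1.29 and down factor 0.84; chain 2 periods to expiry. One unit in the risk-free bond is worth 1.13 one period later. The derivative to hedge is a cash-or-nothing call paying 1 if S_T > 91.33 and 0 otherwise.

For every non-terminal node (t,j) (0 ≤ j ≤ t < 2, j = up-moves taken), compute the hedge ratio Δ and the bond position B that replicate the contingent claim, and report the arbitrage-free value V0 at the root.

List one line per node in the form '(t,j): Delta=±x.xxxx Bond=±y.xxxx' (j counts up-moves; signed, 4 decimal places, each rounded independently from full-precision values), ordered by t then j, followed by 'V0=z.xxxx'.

Since d<R<u, set p* = (R−d)/(u−d) = 0.6444; price each node as the discounted p*-expectation of its children.
Terminal values V(2,·): V(2,0)=0.0000, V(2,1)=0.0000, V(2,2)=1.0000
  t=1,j=0: stock 59.6400 → up 76.9356 (V=0.0000), down 50.0976 (V=0.0000). Price 0.0000; hedge Δ=0.0000, bond B=0.0000.
  t=1,j=1: stock 91.5900 → up 118.1511 (V=1.0000), down 76.9356 (V=0.0000). Price 0.5703; hedge Δ=0.0243, bond B=-1.6519.
  t=0,j=0: stock 71.0000 → up 91.5900 (V=0.5703), down 59.6400 (V=0.0000). Price 0.3252; hedge Δ=0.0178, bond B=-0.9421.
Self-financing check: at every node Δ·S+B equals the discounted successor values.

(0,0): Delta=0.0178 Bond=-0.9421
(1,0): Delta=0.0000 Bond=0.0000
(1,1): Delta=0.0243 Bond=-1.6519
V0=0.3252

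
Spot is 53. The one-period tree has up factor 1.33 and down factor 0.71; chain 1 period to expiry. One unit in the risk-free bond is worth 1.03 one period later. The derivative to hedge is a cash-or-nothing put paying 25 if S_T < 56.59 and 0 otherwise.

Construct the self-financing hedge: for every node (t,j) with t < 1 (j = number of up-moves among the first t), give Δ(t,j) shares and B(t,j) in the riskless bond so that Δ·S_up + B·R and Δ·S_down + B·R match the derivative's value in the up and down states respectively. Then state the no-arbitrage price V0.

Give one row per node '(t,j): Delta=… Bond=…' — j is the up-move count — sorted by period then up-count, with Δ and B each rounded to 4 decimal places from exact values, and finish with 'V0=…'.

Under the risk-neutral measure, an up-move has probability p* = (R−d)/(u−d) = 0.5161 and values discount at R = 1.03.
At expiry t=1: V(1,0)=25.0000, V(1,1)=0.0000
Node (0,0) S=53.0000: V=(p*·0.0000+(1−p*)·25.0000)/1.03=11.7444; Δ=(0.0000−25.0000)/(70.4900−37.6300)=-0.7608; B=V−Δ·S=52.0670
Self-financing check: at every node Δ·S+B equals the discounted successor values.

(0,0): Delta=-0.7608 Bond=52.0670
V0=11.7444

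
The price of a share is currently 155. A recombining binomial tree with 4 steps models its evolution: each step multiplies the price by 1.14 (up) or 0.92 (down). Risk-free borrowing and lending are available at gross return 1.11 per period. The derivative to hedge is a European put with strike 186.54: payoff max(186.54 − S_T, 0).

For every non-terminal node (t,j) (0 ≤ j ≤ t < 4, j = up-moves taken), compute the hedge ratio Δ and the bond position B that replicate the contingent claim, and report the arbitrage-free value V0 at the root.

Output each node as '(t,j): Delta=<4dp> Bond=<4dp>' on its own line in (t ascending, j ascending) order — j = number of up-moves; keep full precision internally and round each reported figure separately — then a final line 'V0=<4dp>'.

Risk-neutral probability p* = (R−d)/(u−d) = (1.11−0.92)/(1.14−0.92) = 0.8636.
Payoff layer (t=4): V(4,0)=75.4991, V(4,1)=48.9458, V(4,2)=16.0429, V(4,3)=0.0000, V(4,4)=0.0000
Node (3,0) S=120.6966: V=(p*·48.9458+(1−p*)·75.4991)/1.11=47.3574; Δ=(48.9458−75.4991)/(137.5942−111.0409)=-1.0000; B=V−Δ·S=168.0541
Node (3,1) S=149.5589: V=(p*·16.0429+(1−p*)·48.9458)/1.11=18.4952; Δ=(16.0429−48.9458)/(170.4971−137.5942)=-1.0000; B=V−Δ·S=168.0541
Node (3,2) S=185.3230: V=(p*·0.0000+(1−p*)·16.0429)/1.11=1.9709; Δ=(0.0000−16.0429)/(211.2682−170.4971)=-0.3935; B=V−Δ·S=74.8930
Node (3,3) S=229.6393: V=(p*·0.0000+(1−p*)·0.0000)/1.11=0.0000; Δ=(0.0000−0.0000)/(261.7888−211.2682)=0.0000; B=V−Δ·S=0.0000
Node (2,0) S=131.1920: V=(p*·18.4952+(1−p*)·47.3574)/1.11=20.2080; Δ=(18.4952−47.3574)/(149.5589−120.6966)=-1.0000; B=V−Δ·S=151.4000
Node (2,1) S=162.5640: V=(p*·1.9709+(1−p*)·18.4952)/1.11=3.8056; Δ=(1.9709−18.4952)/(185.3230−149.5589)=-0.4620; B=V−Δ·S=78.9160
Node (2,2) S=201.4380: V=(p*·0.0000+(1−p*)·1.9709)/1.11=0.2421; Δ=(0.0000−1.9709)/(229.6393−185.3230)=-0.0445; B=V−Δ·S=9.2006
Node (1,0) S=142.6000: V=(p*·3.8056+(1−p*)·20.2080)/1.11=5.4435; Δ=(3.8056−20.2080)/(162.5640−131.1920)=-0.5228; B=V−Δ·S=80.0002
Node (1,1) S=176.7000: V=(p*·0.2421+(1−p*)·3.8056)/1.11=0.6559; Δ=(0.2421−3.8056)/(201.4380−162.5640)=-0.0917; B=V−Δ·S=16.8534
Node (0,0) S=155.0000: V=(p*·0.6559+(1−p*)·5.4435)/1.11=1.1791; Δ=(0.6559−5.4435)/(176.7000−142.6000)=-0.1404; B=V−Δ·S=22.9408
The time-0 hedge costs 1.1791, which is the no-arbitrage price.

(0,0): Delta=-0.1404 Bond=22.9408
(1,0): Delta=-0.5228 Bond=80.0002
(1,1): Delta=-0.0917 Bond=16.8534
(2,0): Delta=-1.0000 Bond=151.4000
(2,1): Delta=-0.4620 Bond=78.9160
(2,2): Delta=-0.0445 Bond=9.2006
(3,0): Delta=-1.0000 Bond=168.0541
(3,1): Delta=-1.0000 Bond=168.0541
(3,2): Delta=-0.3935 Bond=74.8930
(3,3): Delta=0.0000 Bond=0.0000
V0=1.1791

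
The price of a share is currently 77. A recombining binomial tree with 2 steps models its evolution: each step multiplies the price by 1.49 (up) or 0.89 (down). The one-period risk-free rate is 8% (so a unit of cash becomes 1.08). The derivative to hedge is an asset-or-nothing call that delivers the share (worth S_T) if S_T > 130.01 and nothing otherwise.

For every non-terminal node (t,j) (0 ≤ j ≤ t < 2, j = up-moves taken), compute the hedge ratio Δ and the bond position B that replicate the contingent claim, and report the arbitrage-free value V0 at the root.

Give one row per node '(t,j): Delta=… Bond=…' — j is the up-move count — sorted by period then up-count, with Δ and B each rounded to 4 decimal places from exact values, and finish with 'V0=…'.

No-arbitrage ⇒ martingale measure with p* = (R−d)/(u−d) = 0.3167.
Terminal values V(2,·): V(2,0)=0.0000, V(2,1)=0.0000, V(2,2)=170.9477
Node (1,0) S=68.5300: V=(p*·0.0000+(1−p*)·0.0000)/1.08=0.0000; Δ=(0.0000−0.0000)/(102.1097−60.9917)=0.0000; B=V−Δ·S=0.0000
Node (1,1) S=114.7300: V=(p*·170.9477+(1−p*)·0.0000)/1.08=50.1236; Δ=(170.9477−0.0000)/(170.9477−102.1097)=2.4833; B=V−Δ·S=-234.7893
Node (0,0) S=77.0000: V=(p*·50.1236+(1−p*)·0.0000)/1.08=14.6967; Δ=(50.1236−0.0000)/(114.7300−68.5300)=1.0849; B=V−Δ·S=-68.8425
Check: Δ(0,0)·S0 + B(0,0) = 14.6967 = V0.

(0,0): Delta=1.0849 Bond=-68.8425
(1,0): Delta=0.0000 Bond=0.0000
(1,1): Delta=2.4833 Bond=-234.7893
V0=14.6967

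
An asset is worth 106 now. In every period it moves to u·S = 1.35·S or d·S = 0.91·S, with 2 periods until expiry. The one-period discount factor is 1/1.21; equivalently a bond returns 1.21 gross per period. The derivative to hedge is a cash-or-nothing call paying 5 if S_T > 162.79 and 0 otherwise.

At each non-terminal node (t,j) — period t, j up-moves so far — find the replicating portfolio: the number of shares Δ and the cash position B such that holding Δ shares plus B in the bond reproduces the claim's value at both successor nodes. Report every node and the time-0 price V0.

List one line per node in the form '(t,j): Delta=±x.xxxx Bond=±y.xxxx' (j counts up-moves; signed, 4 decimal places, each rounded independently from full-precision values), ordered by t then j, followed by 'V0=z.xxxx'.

(0,0): Delta=0.0604 Bond=-4.8157
(1,0): Delta=0.0000 Bond=0.0000
(1,1): Delta=0.0794 Bond=-8.5462
V0=1.5876

The replicating-portfolio and risk-neutral prices coincide; use p* = (1.21−0.91)/(1.35−0.91) = 0.6818 for the latter.
Terminal payoffs: V(2,0)=0.0000, V(2,1)=0.0000, V(2,2)=5.0000
(1,0): S=96.4600. Δ = (V_up−V_dn)/(S_up−S_dn) = (0.0000−0.0000)/(130.2210−87.7786) = 0.0000. V = [p*·0.0000 + (1−p*)·0.0000]/1.21 = 0.0000. B = V − Δ·S = 0.0000.
(1,1): S=143.1000. Δ = (V_up−V_dn)/(S_up−S_dn) = (5.0000−0.0000)/(193.1850−130.2210) = 0.0794. V = [p*·5.0000 + (1−p*)·0.0000]/1.21 = 2.8174. B = V − Δ·S = -8.5462.
(0,0): S=106.0000. Δ = (V_up−V_dn)/(S_up−S_dn) = (2.8174−0.0000)/(143.1000−96.4600) = 0.0604. V = [p*·2.8174 + (1−p*)·0.0000]/1.21 = 1.5876. B = V − Δ·S = -4.8157.
Check: Δ(0,0)·S0 + B(0,0) = 1.5876 = V0.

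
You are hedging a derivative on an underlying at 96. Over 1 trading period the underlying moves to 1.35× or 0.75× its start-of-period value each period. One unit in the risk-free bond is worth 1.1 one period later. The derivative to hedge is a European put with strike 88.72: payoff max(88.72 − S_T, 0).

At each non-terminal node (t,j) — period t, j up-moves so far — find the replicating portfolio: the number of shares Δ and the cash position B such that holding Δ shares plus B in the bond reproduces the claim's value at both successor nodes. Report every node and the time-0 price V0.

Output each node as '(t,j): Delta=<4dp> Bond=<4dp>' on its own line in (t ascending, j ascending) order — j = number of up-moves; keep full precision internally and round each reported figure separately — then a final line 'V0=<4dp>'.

(0,0): Delta=-0.2903 Bond=34.2000
V0=6.3333

Since d<R<u, set p* = (R−d)/(u−d) = 0.5833; price each node as the discounted p*-expectation of its children.
Payoff layer (t=1): V(1,0)=16.7200, V(1,1)=0.0000
  t=0,j=0: stock 96.0000 → up 129.6000 (V=0.0000), down 72.0000 (V=16.7200). Price 6.3333; hedge Δ=-0.2903, bond B=34.2000.
Self-financing check: at every node Δ·S+B equals the discounted successor values.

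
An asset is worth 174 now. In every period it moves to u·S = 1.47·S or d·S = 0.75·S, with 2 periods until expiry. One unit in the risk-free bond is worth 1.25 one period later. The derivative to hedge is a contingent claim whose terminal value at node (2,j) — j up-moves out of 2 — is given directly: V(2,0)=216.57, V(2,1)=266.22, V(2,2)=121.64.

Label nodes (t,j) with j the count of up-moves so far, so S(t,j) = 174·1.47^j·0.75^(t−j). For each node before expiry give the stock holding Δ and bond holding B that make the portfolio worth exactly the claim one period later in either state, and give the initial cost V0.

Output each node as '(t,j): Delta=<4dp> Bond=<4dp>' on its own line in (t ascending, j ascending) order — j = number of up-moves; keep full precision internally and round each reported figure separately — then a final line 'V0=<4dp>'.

Risk-neutral probability p* = (R−d)/(u−d) = (1.25−0.75)/(1.47−0.75) = 0.6944.
Terminal payoffs: V(2,0)=216.5700, V(2,1)=266.2200, V(2,2)=121.6400
(1,0): S=130.5000. Δ = (V_up−V_dn)/(S_up−S_dn) = (266.2200−216.5700)/(191.8350−97.8750) = 0.5284. V = [p*·266.2200 + (1−p*)·216.5700]/1.25 = 200.8393. B = V − Δ·S = 131.8810.
(1,1): S=255.7800. Δ = (V_up−V_dn)/(S_up−S_dn) = (121.6400−266.2200)/(375.9966−191.8350) = -0.7851. V = [p*·121.6400 + (1−p*)·266.2200]/1.25 = 132.6538. B = V − Δ·S = 333.4593.
(0,0): S=174.0000. Δ = (V_up−V_dn)/(S_up−S_dn) = (132.6538−200.8393)/(255.7800−130.5000) = -0.5443. V = [p*·132.6538 + (1−p*)·200.8393]/1.25 = 122.7906. B = V − Δ·S = 217.4928.
Self-financing check: at every node Δ·S+B equals the discounted successor values.

(0,0): Delta=-0.5443 Bond=217.4928
(1,0): Delta=0.5284 Bond=131.8810
(1,1): Delta=-0.7851 Bond=333.4593
V0=122.7906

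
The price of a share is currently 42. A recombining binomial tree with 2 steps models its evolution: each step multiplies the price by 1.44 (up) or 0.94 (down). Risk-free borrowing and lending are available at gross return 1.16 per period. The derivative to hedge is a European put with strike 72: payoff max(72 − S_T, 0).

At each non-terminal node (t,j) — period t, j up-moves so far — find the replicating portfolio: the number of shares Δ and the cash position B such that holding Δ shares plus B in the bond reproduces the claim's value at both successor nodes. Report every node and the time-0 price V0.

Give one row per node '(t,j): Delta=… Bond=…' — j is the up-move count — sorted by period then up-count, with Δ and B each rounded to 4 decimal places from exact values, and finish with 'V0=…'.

(0,0): Delta=-0.7274 Bond=44.2305
(1,0): Delta=-1.0000 Bond=62.0690
(1,1): Delta=-0.5010 Bond=37.6108
V0=13.6790

Risk-neutral probability p* = (R−d)/(u−d) = (1.16−0.94)/(1.44−0.94) = 0.4400.
At expiry t=2: V(2,0)=34.8888, V(2,1)=15.1488, V(2,2)=0.0000
  t=1,j=0: stock 39.4800 → up 56.8512 (V=15.1488), down 37.1112 (V=34.8888). Price 22.5890; hedge Δ=-1.0000, bond B=62.0690.
  t=1,j=1: stock 60.4800 → up 87.0912 (V=0.0000), down 56.8512 (V=15.1488). Price 7.3132; hedge Δ=-0.5010, bond B=37.6108.
  t=0,j=0: stock 42.0000 → up 60.4800 (V=7.3132), down 39.4800 (V=22.5890). Price 13.6790; hedge Δ=-0.7274, bond B=44.2305.
Self-financing check: at every node Δ·S+B equals the discounted successor values.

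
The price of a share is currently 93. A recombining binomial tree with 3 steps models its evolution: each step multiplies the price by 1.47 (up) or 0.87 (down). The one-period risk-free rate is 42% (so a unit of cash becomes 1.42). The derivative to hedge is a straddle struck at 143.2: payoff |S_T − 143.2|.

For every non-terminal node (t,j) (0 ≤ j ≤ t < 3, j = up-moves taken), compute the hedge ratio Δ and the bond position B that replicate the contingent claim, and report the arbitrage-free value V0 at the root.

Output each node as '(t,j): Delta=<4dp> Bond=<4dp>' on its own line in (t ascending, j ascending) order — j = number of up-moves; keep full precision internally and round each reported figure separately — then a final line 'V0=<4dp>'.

No-arbitrage ⇒ martingale measure with p* = (R−d)/(u−d) = 0.9167.
Payoff layer (t=3): V(3,0)=81.9592, V(3,1)=39.7242, V(3,2)=31.6384, V(3,3)=152.2166
Node (2,0) S=70.3917: V=(p*·39.7242+(1−p*)·81.9592)/1.42=30.4534; Δ=(39.7242−81.9592)/(103.4758−61.2408)=-1.0000; B=V−Δ·S=100.8451
Node (2,1) S=118.9377: V=(p*·31.6384+(1−p*)·39.7242)/1.42=22.7551; Δ=(31.6384−39.7242)/(174.8384−103.4758)=-0.1133; B=V−Δ·S=36.2314
Node (2,2) S=200.9637: V=(p*·152.2166+(1−p*)·31.6384)/1.42=100.1186; Δ=(152.2166−31.6384)/(295.4166−174.8384)=1.0000; B=V−Δ·S=-100.8451
Node (1,0) S=80.9100: V=(p*·22.7551+(1−p*)·30.4534)/1.42=16.4765; Δ=(22.7551−30.4534)/(118.9377−70.3917)=-0.1586; B=V−Δ·S=29.3070
Node (1,1) S=136.7100: V=(p*·100.1186+(1−p*)·22.7551)/1.42=65.9660; Δ=(100.1186−22.7551)/(200.9637−118.9377)=0.9432; B=V−Δ·S=-62.9733
Node (0,0) S=93.0000: V=(p*·65.9660+(1−p*)·16.4765)/1.42=43.5506; Δ=(65.9660−16.4765)/(136.7100−80.9100)=0.8869; B=V−Δ·S=-38.9319
Check: Δ(0,0)·S0 + B(0,0) = 43.5506 = V0.

(0,0): Delta=0.8869 Bond=-38.9319
(1,0): Delta=-0.1586 Bond=29.3070
(1,1): Delta=0.9432 Bond=-62.9733
(2,0): Delta=-1.0000 Bond=100.8451
(2,1): Delta=-0.1133 Bond=36.2314
(2,2): Delta=1.0000 Bond=-100.8451
V0=43.5506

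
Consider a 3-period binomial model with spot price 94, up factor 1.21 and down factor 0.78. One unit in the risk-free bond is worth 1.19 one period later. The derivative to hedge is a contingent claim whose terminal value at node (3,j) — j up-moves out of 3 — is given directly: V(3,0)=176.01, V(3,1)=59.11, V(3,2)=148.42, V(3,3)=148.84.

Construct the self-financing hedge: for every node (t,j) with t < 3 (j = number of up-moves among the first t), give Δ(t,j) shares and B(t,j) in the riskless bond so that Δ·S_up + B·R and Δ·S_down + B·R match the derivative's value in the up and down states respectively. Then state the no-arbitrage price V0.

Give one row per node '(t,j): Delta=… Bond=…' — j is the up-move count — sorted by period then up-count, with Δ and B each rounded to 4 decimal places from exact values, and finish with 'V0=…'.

(0,0): Delta=0.1406 Bond=74.7437
(1,0): Delta=2.1248 Bond=-56.5349
(1,1): Delta=0.0783 Bond=96.0416
(2,0): Delta=-4.7537 Bond=326.1018
(2,1): Delta=2.3411 Bond=-86.4657
(2,2): Delta=0.0071 Bond=124.0825
V0=87.9645

Under the risk-neutral measure, an up-move has probability p* = (R−d)/(u−d) = 0.9535 and values discount at R = 1.19.
Terminal values V(3,·): V(3,0)=176.0100, V(3,1)=59.1100, V(3,2)=148.4200, V(3,3)=148.8400
  t=2,j=0: stock 57.1896 → up 69.1994 (V=59.1100), down 44.6079 (V=176.0100). Price 54.2414; hedge Δ=-4.7537, bond B=326.1018.
  t=2,j=1: stock 88.7172 → up 107.3478 (V=148.4200), down 69.1994 (V=59.1100). Price 121.2320; hedge Δ=2.3411, bond B=-86.4657.
  t=2,j=2: stock 137.6254 → up 166.5267 (V=148.8400), down 107.3478 (V=148.4200). Price 125.0592; hedge Δ=0.0071, bond B=124.0825.
  t=1,j=0: stock 73.3200 → up 88.7172 (V=121.2320), down 57.1896 (V=54.2414). Price 99.2573; hedge Δ=2.1248, bond B=-56.5349.
  t=1,j=1: stock 113.7400 → up 137.6254 (V=125.0592), down 88.7172 (V=121.2320). Price 104.9422; hedge Δ=0.0783, bond B=96.0416.
  t=0,j=0: stock 94.0000 → up 113.7400 (V=104.9422), down 73.3200 (V=99.2573). Price 87.9645; hedge Δ=0.1406, bond B=74.7437.
Check: Δ(0,0)·S0 + B(0,0) = 87.9645 = V0.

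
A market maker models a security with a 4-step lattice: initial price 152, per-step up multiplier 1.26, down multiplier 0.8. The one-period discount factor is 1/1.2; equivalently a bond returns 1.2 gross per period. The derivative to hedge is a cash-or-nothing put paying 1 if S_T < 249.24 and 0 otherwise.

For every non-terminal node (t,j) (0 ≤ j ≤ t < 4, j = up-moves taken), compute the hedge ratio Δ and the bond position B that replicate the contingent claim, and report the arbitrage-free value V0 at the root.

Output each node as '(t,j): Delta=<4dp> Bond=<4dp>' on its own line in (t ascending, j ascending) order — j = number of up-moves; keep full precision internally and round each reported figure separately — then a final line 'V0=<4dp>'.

(0,0): Delta=-0.0054 Bond=1.0337
(1,0): Delta=0.0000 Bond=0.5787
(1,1): Delta=-0.0060 Bond=1.3397
(2,0): Delta=0.0000 Bond=0.6944
(2,1): Delta=0.0000 Bond=0.6944
(2,2): Delta=-0.0065 Bond=1.7446
(3,0): Delta=0.0000 Bond=0.8333
(3,1): Delta=0.0000 Bond=0.8333
(3,2): Delta=0.0000 Bond=0.8333
(3,3): Delta=-0.0071 Bond=2.2826
V0=0.2065

No-arbitrage ⇒ martingale measure with p* = (R−d)/(u−d) = 0.8696.
Terminal payoffs: V(4,0)=1.0000, V(4,1)=1.0000, V(4,2)=1.0000, V(4,3)=1.0000, V(4,4)=0.0000
Node (3,0) S=77.8240: V=(p*·1.0000+(1−p*)·1.0000)/1.2=0.8333; Δ=(1.0000−1.0000)/(98.0582−62.2592)=0.0000; B=V−Δ·S=0.8333
Node (3,1) S=122.5728: V=(p*·1.0000+(1−p*)·1.0000)/1.2=0.8333; Δ=(1.0000−1.0000)/(154.4417−98.0582)=0.0000; B=V−Δ·S=0.8333
Node (3,2) S=193.0522: V=(p*·1.0000+(1−p*)·1.0000)/1.2=0.8333; Δ=(1.0000−1.0000)/(243.2457−154.4417)=0.0000; B=V−Δ·S=0.8333
Node (3,3) S=304.0572: V=(p*·0.0000+(1−p*)·1.0000)/1.2=0.1087; Δ=(0.0000−1.0000)/(383.1120−243.2457)=-0.0071; B=V−Δ·S=2.2826
Node (2,0) S=97.2800: V=(p*·0.8333+(1−p*)·0.8333)/1.2=0.6944; Δ=(0.8333−0.8333)/(122.5728−77.8240)=0.0000; B=V−Δ·S=0.6944
Node (2,1) S=153.2160: V=(p*·0.8333+(1−p*)·0.8333)/1.2=0.6944; Δ=(0.8333−0.8333)/(193.0522−122.5728)=0.0000; B=V−Δ·S=0.6944
Node (2,2) S=241.3152: V=(p*·0.1087+(1−p*)·0.8333)/1.2=0.1693; Δ=(0.1087−0.8333)/(304.0572−193.0522)=-0.0065; B=V−Δ·S=1.7446
Node (1,0) S=121.6000: V=(p*·0.6944+(1−p*)·0.6944)/1.2=0.5787; Δ=(0.6944−0.6944)/(153.2160−97.2800)=0.0000; B=V−Δ·S=0.5787
Node (1,1) S=191.5200: V=(p*·0.1693+(1−p*)·0.6944)/1.2=0.1982; Δ=(0.1693−0.6944)/(241.3152−153.2160)=-0.0060; B=V−Δ·S=1.3397
Node (0,0) S=152.0000: V=(p*·0.1982+(1−p*)·0.5787)/1.2=0.2065; Δ=(0.1982−0.5787)/(191.5200−121.6000)=-0.0054; B=V−Δ·S=1.0337
Check: Δ(0,0)·S0 + B(0,0) = 0.2065 = V0.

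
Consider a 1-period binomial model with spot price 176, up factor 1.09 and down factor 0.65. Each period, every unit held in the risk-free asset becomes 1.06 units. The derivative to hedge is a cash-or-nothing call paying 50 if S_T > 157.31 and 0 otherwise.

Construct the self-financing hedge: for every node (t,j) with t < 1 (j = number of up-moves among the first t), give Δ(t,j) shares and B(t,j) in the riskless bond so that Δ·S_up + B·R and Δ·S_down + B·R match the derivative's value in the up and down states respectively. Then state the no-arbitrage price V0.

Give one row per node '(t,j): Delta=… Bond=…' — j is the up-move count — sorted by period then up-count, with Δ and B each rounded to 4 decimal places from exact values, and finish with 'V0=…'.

Since d<R<u, set p* = (R−d)/(u−d) = 0.9318; price each node as the discounted p*-expectation of its children.
Payoff layer (t=1): V(1,0)=0.0000, V(1,1)=50.0000
Node (0,0) S=176.0000: V=(p*·50.0000+(1−p*)·0.0000)/1.06=43.9537; Δ=(50.0000−0.0000)/(191.8400−114.4000)=0.6457; B=V−Δ·S=-69.6827
Check: Δ(0,0)·S0 + B(0,0) = 43.9537 = V0.

(0,0): Delta=0.6457 Bond=-69.6827
V0=43.9537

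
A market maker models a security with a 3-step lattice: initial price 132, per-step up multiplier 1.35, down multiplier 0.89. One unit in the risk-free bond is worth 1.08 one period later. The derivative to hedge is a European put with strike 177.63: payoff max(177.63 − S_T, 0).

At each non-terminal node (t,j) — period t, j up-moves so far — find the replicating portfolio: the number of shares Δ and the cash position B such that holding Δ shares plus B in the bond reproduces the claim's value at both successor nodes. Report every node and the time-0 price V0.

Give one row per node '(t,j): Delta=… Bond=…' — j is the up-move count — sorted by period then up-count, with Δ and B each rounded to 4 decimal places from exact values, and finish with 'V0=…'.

(0,0): Delta=-0.4837 Bond=89.7863
(1,0): Delta=-0.7418 Bond=127.2970
(1,1): Delta=-0.2418 Bond=53.8720
(2,0): Delta=-1.0000 Bond=164.4722
(2,1): Delta=-0.5000 Bond=99.1244
(2,2): Delta=0.0000 Bond=0.0000
V0=25.9383

Risk-neutral probability p* = (R−d)/(u−d) = (1.08−0.89)/(1.35−0.89) = 0.4130.
At expiry t=3: V(3,0)=84.5741, V(3,1)=36.4778, V(3,2)=0.0000, V(3,3)=0.0000
  t=2,j=0: stock 104.5572 → up 141.1522 (V=36.4778), down 93.0559 (V=84.5741). Price 59.9150; hedge Δ=-1.0000, bond B=164.4722.
  t=2,j=1: stock 158.5980 → up 214.1073 (V=0.0000), down 141.1522 (V=36.4778). Price 19.8249; hedge Δ=-0.5000, bond B=99.1244.
  t=2,j=2: stock 240.5700 → up 324.7695 (V=0.0000), down 214.1073 (V=0.0000). Price 0.0000; hedge Δ=0.0000, bond B=0.0000.
  t=1,j=0: stock 117.4800 → up 158.5980 (V=19.8249), down 104.5572 (V=59.9150). Price 40.1445; hedge Δ=-0.7418, bond B=127.2970.
  t=1,j=1: stock 178.2000 → up 240.5700 (V=0.0000), down 158.5980 (V=19.8249). Price 10.7744; hedge Δ=-0.2418, bond B=53.8720.
  t=0,j=0: stock 132.0000 → up 178.2000 (V=10.7744), down 117.4800 (V=40.1445). Price 25.9383; hedge Δ=-0.4837, bond B=89.7863.
Root portfolio cost Δ·132+B reproduces V0=25.9383.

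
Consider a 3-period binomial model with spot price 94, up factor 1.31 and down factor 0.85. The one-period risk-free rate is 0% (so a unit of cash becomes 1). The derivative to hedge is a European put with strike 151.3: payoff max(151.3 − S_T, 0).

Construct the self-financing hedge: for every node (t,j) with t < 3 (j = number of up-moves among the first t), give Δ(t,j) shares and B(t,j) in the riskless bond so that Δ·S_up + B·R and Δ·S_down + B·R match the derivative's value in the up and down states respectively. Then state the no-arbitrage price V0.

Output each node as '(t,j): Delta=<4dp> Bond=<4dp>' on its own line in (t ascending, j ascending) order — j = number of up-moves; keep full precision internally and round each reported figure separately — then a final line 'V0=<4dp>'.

(0,0): Delta=-0.8524 Bond=139.5069
(1,0): Delta=-1.0000 Bond=151.3000
(1,1): Delta=-0.6545 Bond=115.1345
(2,0): Delta=-1.0000 Bond=151.3000
(2,1): Delta=-1.0000 Bond=151.3000
(2,2): Delta=-0.1911 Bond=40.3925
V0=59.3811

Since d<R<u, set p* = (R−d)/(u−d) = 0.3261; price each node as the discounted p*-expectation of its children.
Terminal values V(3,·): V(3,0)=93.5723, V(3,1)=62.3314, V(3,2)=14.1836, V(3,3)=0.0000
(2,0): S=67.9150. Δ = (V_up−V_dn)/(S_up−S_dn) = (62.3314−93.5723)/(88.9686−57.7277) = -1.0000. V = [p*·62.3314 + (1−p*)·93.5723]/1 = 83.3850. B = V − Δ·S = 151.3000.
(2,1): S=104.6690. Δ = (V_up−V_dn)/(S_up−S_dn) = (14.1836−62.3314)/(137.1164−88.9686) = -1.0000. V = [p*·14.1836 + (1−p*)·62.3314]/1 = 46.6310. B = V − Δ·S = 151.3000.
(2,2): S=161.3134. Δ = (V_up−V_dn)/(S_up−S_dn) = (0.0000−14.1836)/(211.3206−137.1164) = -0.1911. V = [p*·0.0000 + (1−p*)·14.1836]/1 = 9.5585. B = V − Δ·S = 40.3925.
(1,0): S=79.9000. Δ = (V_up−V_dn)/(S_up−S_dn) = (46.6310−83.3850)/(104.6690−67.9150) = -1.0000. V = [p*·46.6310 + (1−p*)·83.3850]/1 = 71.4000. B = V − Δ·S = 151.3000.
(1,1): S=123.1400. Δ = (V_up−V_dn)/(S_up−S_dn) = (9.5585−46.6310)/(161.3134−104.6690) = -0.6545. V = [p*·9.5585 + (1−p*)·46.6310]/1 = 34.5421. B = V − Δ·S = 115.1345.
(0,0): S=94.0000. Δ = (V_up−V_dn)/(S_up−S_dn) = (34.5421−71.4000)/(123.1400−79.9000) = -0.8524. V = [p*·34.5421 + (1−p*)·71.4000]/1 = 59.3811. B = V − Δ·S = 139.5069.
Self-financing check: at every node Δ·S+B equals the discounted successor values.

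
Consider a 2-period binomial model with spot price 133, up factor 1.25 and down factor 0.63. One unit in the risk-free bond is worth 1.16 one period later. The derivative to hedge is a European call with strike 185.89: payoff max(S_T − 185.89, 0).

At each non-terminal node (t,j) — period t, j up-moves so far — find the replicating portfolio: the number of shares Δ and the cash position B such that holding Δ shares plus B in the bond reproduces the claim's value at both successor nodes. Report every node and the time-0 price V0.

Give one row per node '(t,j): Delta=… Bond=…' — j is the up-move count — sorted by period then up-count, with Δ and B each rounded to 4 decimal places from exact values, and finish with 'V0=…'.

(0,0): Delta=0.1959 Bond=-14.1517
(1,0): Delta=0.0000 Bond=0.0000
(1,1): Delta=0.2127 Bond=-19.2035
V0=11.9054

Risk-neutral probability p* = (R−d)/(u−d) = (1.16−0.63)/(1.25−0.63) = 0.8548.
Terminal payoffs: V(2,0)=0.0000, V(2,1)=0.0000, V(2,2)=21.9225
(1,0): S=83.7900. Δ = (V_up−V_dn)/(S_up−S_dn) = (0.0000−0.0000)/(104.7375−52.7877) = 0.0000. V = [p*·0.0000 + (1−p*)·0.0000]/1.16 = 0.0000. B = V − Δ·S = 0.0000.
(1,1): S=166.2500. Δ = (V_up−V_dn)/(S_up−S_dn) = (21.9225−0.0000)/(207.8125−104.7375) = 0.2127. V = [p*·21.9225 + (1−p*)·0.0000]/1.16 = 16.1553. B = V − Δ·S = -19.2035.
(0,0): S=133.0000. Δ = (V_up−V_dn)/(S_up−S_dn) = (16.1553−0.0000)/(166.2500−83.7900) = 0.1959. V = [p*·16.1553 + (1−p*)·0.0000]/1.16 = 11.9054. B = V − Δ·S = -14.1517.
The time-0 hedge costs 11.9054, which is the no-arbitrage price.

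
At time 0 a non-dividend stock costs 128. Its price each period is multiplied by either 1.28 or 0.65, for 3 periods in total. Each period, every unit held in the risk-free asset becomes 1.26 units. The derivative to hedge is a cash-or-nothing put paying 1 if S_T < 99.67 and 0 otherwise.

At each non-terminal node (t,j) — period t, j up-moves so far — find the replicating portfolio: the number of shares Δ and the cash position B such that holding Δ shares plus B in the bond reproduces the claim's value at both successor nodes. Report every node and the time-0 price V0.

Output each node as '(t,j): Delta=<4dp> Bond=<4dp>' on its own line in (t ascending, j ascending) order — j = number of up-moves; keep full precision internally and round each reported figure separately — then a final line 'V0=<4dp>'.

(0,0): Delta=-0.0005 Bond=0.0629
(1,0): Delta=-0.0147 Bond=1.2591
(1,1): Delta=-0.0002 Bond=0.0406
(2,0): Delta=0.0000 Bond=0.7937
(2,1): Delta=-0.0149 Bond=1.6125
(2,2): Delta=0.0000 Bond=0.0000
V0=0.0015

No-arbitrage ⇒ martingale measure with p* = (R−d)/(u−d) = 0.9683.
Terminal values V(3,·): V(3,0)=1.0000, V(3,1)=1.0000, V(3,2)=0.0000, V(3,3)=0.0000
(2,0): S=54.0800. Δ = (V_up−V_dn)/(S_up−S_dn) = (1.0000−1.0000)/(69.2224−35.1520) = 0.0000. V = [p*·1.0000 + (1−p*)·1.0000]/1.26 = 0.7937. B = V − Δ·S = 0.7937.
(2,1): S=106.4960. Δ = (V_up−V_dn)/(S_up−S_dn) = (0.0000−1.0000)/(136.3149−69.2224) = -0.0149. V = [p*·0.0000 + (1−p*)·1.0000]/1.26 = 0.0252. B = V − Δ·S = 1.6125.
(2,2): S=209.7152. Δ = (V_up−V_dn)/(S_up−S_dn) = (0.0000−0.0000)/(268.4355−136.3149) = 0.0000. V = [p*·0.0000 + (1−p*)·0.0000]/1.26 = 0.0000. B = V − Δ·S = 0.0000.
(1,0): S=83.2000. Δ = (V_up−V_dn)/(S_up−S_dn) = (0.0252−0.7937)/(106.4960−54.0800) = -0.0147. V = [p*·0.0252 + (1−p*)·0.7937]/1.26 = 0.0394. B = V − Δ·S = 1.2591.
(1,1): S=163.8400. Δ = (V_up−V_dn)/(S_up−S_dn) = (0.0000−0.0252)/(209.7152−106.4960) = -0.0002. V = [p*·0.0000 + (1−p*)·0.0252]/1.26 = 0.0006. B = V − Δ·S = 0.0406.
(0,0): S=128.0000. Δ = (V_up−V_dn)/(S_up−S_dn) = (0.0006−0.0394)/(163.8400−83.2000) = -0.0005. V = [p*·0.0006 + (1−p*)·0.0394]/1.26 = 0.0015. B = V − Δ·S = 0.0629.
The time-0 hedge costs 0.0015, which is the no-arbitrage price.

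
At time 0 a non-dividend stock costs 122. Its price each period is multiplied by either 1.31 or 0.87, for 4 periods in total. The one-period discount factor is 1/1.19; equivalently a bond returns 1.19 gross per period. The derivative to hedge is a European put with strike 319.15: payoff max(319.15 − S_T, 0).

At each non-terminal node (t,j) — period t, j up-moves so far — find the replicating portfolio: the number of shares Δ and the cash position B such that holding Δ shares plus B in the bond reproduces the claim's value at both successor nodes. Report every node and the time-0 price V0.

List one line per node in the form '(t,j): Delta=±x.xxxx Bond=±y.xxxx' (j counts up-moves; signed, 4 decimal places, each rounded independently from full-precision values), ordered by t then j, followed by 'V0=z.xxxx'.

Risk-neutral probability p* = (R−d)/(u−d) = (1.19−0.87)/(1.31−0.87) = 0.7273.
Terminal values V(4,·): V(4,0)=249.2565, V(4,1)=213.9081, V(4,2)=160.6822, V(4,3)=80.5376, V(4,4)=0.0000
  t=3,j=0: stock 80.3374 → up 105.2419 (V=213.9081), down 69.8935 (V=249.2565). Price 187.8559; hedge Δ=-1.0000, bond B=268.1933.
  t=3,j=1: stock 120.9678 → up 158.4678 (V=160.6822), down 105.2419 (V=213.9081). Price 147.2255; hedge Δ=-1.0000, bond B=268.1933.
  t=3,j=2: stock 182.1469 → up 238.6124 (V=80.5376), down 158.4678 (V=160.6822). Price 86.0464; hedge Δ=-1.0000, bond B=268.1933.
  t=3,j=3: stock 274.2671 → up 359.2899 (V=0.0000), down 238.6124 (V=80.5376). Price 18.4578; hedge Δ=-0.6674, bond B=201.4979.
  t=2,j=0: stock 92.3418 → up 120.9678 (V=147.2255), down 80.3374 (V=187.8559). Price 133.0307; hedge Δ=-1.0000, bond B=225.3725.
  t=2,j=1: stock 139.0434 → up 182.1469 (V=86.0464), down 120.9678 (V=147.2255). Price 86.3291; hedge Δ=-1.0000, bond B=225.3725.
  t=2,j=2: stock 209.3642 → up 274.2671 (V=18.4578), down 182.1469 (V=86.0464). Price 31.0009; hedge Δ=-0.7337, bond B=184.6114.
  t=1,j=0: stock 106.1400 → up 139.0434 (V=86.3291), down 92.3418 (V=133.0307). Price 83.2487; hedge Δ=-1.0000, bond B=189.3887.
  t=1,j=1: stock 159.8200 → up 209.3642 (V=31.0009), down 139.0434 (V=86.3291). Price 38.7314; hedge Δ=-0.7868, bond B=164.4773.
  t=0,j=0: stock 122.0000 → up 159.8200 (V=38.7314), down 106.1400 (V=83.2487). Price 42.7500; hedge Δ=-0.8293, bond B=143.9255.
Check: Δ(0,0)·S0 + B(0,0) = 42.7500 = V0.

(0,0): Delta=-0.8293 Bond=143.9255
(1,0): Delta=-1.0000 Bond=189.3887
(1,1): Delta=-0.7868 Bond=164.4773
(2,0): Delta=-1.0000 Bond=225.3725
(2,1): Delta=-1.0000 Bond=225.3725
(2,2): Delta=-0.7337 Bond=184.6114
(3,0): Delta=-1.0000 Bond=268.1933
(3,1): Delta=-1.0000 Bond=268.1933
(3,2): Delta=-1.0000 Bond=268.1933
(3,3): Delta=-0.6674 Bond=201.4979
V0=42.7500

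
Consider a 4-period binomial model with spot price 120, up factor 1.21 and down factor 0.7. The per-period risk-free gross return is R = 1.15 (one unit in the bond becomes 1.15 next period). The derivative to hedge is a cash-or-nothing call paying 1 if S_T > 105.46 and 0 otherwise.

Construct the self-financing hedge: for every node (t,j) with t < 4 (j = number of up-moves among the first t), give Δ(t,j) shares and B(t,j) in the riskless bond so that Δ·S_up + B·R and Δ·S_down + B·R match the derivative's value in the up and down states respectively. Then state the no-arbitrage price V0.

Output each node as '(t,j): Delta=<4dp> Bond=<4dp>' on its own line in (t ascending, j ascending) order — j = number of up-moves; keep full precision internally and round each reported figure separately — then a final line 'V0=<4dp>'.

Under the risk-neutral measure, an up-move has probability p* = (R−d)/(u−d) = 0.8824 and values discount at R = 1.15.
At expiry t=4: V(4,0)=0.0000, V(4,1)=0.0000, V(4,2)=0.0000, V(4,3)=1.0000, V(4,4)=1.0000
(3,0): S=41.1600. Δ = (V_up−V_dn)/(S_up−S_dn) = (0.0000−0.0000)/(49.8036−28.8120) = 0.0000. V = [p*·0.0000 + (1−p*)·0.0000]/1.15 = 0.0000. B = V − Δ·S = 0.0000.
(3,1): S=71.1480. Δ = (V_up−V_dn)/(S_up−S_dn) = (0.0000−0.0000)/(86.0891−49.8036) = 0.0000. V = [p*·0.0000 + (1−p*)·0.0000]/1.15 = 0.0000. B = V − Δ·S = 0.0000.
(3,2): S=122.9844. Δ = (V_up−V_dn)/(S_up−S_dn) = (1.0000−0.0000)/(148.8111−86.0891) = 0.0159. V = [p*·1.0000 + (1−p*)·0.0000]/1.15 = 0.7673. B = V − Δ·S = -1.1935.
(3,3): S=212.5873. Δ = (V_up−V_dn)/(S_up−S_dn) = (1.0000−1.0000)/(257.2307−148.8111) = 0.0000. V = [p*·1.0000 + (1−p*)·1.0000]/1.15 = 0.8696. B = V − Δ·S = 0.8696.
(2,0): S=58.8000. Δ = (V_up−V_dn)/(S_up−S_dn) = (0.0000−0.0000)/(71.1480−41.1600) = 0.0000. V = [p*·0.0000 + (1−p*)·0.0000]/1.15 = 0.0000. B = V − Δ·S = 0.0000.
(2,1): S=101.6400. Δ = (V_up−V_dn)/(S_up−S_dn) = (0.7673−0.0000)/(122.9844−71.1480) = 0.0148. V = [p*·0.7673 + (1−p*)·0.0000]/1.15 = 0.5887. B = V − Δ·S = -0.9157.
(2,2): S=175.6920. Δ = (V_up−V_dn)/(S_up−S_dn) = (0.8696−0.7673)/(212.5873−122.9844) = 0.0011. V = [p*·0.8696 + (1−p*)·0.7673]/1.15 = 0.7457. B = V − Δ·S = 0.5451.
(1,0): S=84.0000. Δ = (V_up−V_dn)/(S_up−S_dn) = (0.5887−0.0000)/(101.6400−58.8000) = 0.0137. V = [p*·0.5887 + (1−p*)·0.0000]/1.15 = 0.4517. B = V − Δ·S = -0.7026.
(1,1): S=145.2000. Δ = (V_up−V_dn)/(S_up−S_dn) = (0.7457−0.5887)/(175.6920−101.6400) = 0.0021. V = [p*·0.7457 + (1−p*)·0.5887]/1.15 = 0.6324. B = V − Δ·S = 0.3245.
(0,0): S=120.0000. Δ = (V_up−V_dn)/(S_up−S_dn) = (0.6324−0.4517)/(145.2000−84.0000) = 0.0030. V = [p*·0.6324 + (1−p*)·0.4517]/1.15 = 0.5314. B = V − Δ·S = 0.1771.
The time-0 hedge costs 0.5314, which is the no-arbitrage price.

(0,0): Delta=0.0030 Bond=0.1771
(1,0): Delta=0.0137 Bond=-0.7026
(1,1): Delta=0.0021 Bond=0.3245
(2,0): Delta=0.0000 Bond=0.0000
(2,1): Delta=0.0148 Bond=-0.9157
(2,2): Delta=0.0011 Bond=0.5451
(3,0): Delta=0.0000 Bond=0.0000
(3,1): Delta=0.0000 Bond=0.0000
(3,2): Delta=0.0159 Bond=-1.1935
(3,3): Delta=0.0000 Bond=0.8696
V0=0.5314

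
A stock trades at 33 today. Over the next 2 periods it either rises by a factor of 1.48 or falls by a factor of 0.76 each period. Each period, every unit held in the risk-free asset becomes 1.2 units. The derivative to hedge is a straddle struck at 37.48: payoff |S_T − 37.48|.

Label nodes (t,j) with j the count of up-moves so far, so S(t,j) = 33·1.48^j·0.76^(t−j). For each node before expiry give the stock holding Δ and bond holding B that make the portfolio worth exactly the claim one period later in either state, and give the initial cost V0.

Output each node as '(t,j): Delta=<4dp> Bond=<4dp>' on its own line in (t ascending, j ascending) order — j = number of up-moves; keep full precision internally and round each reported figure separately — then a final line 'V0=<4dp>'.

Risk-neutral probability p* = (R−d)/(u−d) = (1.2−0.76)/(1.48−0.76) = 0.6111.
Terminal values V(2,·): V(2,0)=18.4192, V(2,1)=0.3616, V(2,2)=34.8032
(1,0): S=25.0800. Δ = (V_up−V_dn)/(S_up−S_dn) = (0.3616−18.4192)/(37.1184−19.0608) = -1.0000. V = [p*·0.3616 + (1−p*)·18.4192]/1.2 = 6.1533. B = V − Δ·S = 31.2333.
(1,1): S=48.8400. Δ = (V_up−V_dn)/(S_up−S_dn) = (34.8032−0.3616)/(72.2832−37.1184) = 0.9794. V = [p*·34.8032 + (1−p*)·0.3616]/1.2 = 17.8410. B = V − Δ·S = -29.9945.
(0,0): S=33.0000. Δ = (V_up−V_dn)/(S_up−S_dn) = (17.8410−6.1533)/(48.8400−25.0800) = 0.4919. V = [p*·17.8410 + (1−p*)·6.1533]/1.2 = 11.0798. B = V − Δ·S = -5.1531.
Root portfolio cost Δ·33+B reproduces V0=11.0798.

(0,0): Delta=0.4919 Bond=-5.1531
(1,0): Delta=-1.0000 Bond=31.2333
(1,1): Delta=0.9794 Bond=-29.9945
V0=11.0798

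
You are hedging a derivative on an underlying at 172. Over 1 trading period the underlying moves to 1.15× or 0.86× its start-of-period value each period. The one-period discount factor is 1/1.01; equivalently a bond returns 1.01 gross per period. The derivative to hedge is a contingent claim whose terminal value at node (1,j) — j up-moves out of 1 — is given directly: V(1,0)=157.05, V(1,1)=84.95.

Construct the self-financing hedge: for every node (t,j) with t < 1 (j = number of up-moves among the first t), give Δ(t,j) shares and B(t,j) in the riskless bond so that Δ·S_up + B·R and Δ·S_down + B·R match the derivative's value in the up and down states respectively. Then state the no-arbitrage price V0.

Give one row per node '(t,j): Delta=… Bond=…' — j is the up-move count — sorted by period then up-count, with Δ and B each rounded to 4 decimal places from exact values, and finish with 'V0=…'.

(0,0): Delta=-1.4455 Bond=367.1919
V0=118.5712

Risk-neutral probability p* = (R−d)/(u−d) = (1.01−0.86)/(1.15−0.86) = 0.5172.
Payoff layer (t=1): V(1,0)=157.0500, V(1,1)=84.9500
  t=0,j=0: stock 172.0000 → up 197.8000 (V=84.9500), down 147.9200 (V=157.0500). Price 118.5712; hedge Δ=-1.4455, bond B=367.1919.
Root portfolio cost Δ·172+B reproduces V0=118.5712.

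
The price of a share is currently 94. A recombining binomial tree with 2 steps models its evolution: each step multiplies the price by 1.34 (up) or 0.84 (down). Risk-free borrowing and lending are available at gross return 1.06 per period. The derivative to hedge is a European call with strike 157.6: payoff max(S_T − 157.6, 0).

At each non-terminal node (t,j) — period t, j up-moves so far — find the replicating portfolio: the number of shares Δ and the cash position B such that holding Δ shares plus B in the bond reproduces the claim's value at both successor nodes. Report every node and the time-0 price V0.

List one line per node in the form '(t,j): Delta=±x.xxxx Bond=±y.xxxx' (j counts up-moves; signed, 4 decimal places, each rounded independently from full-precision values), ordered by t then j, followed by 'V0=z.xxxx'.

(0,0): Delta=0.0988 Bond=-7.3594
(1,0): Delta=0.0000 Bond=0.0000
(1,1): Delta=0.1776 Bond=-17.7294
V0=1.9275

No-arbitrage ⇒ martingale measure with p* = (R−d)/(u−d) = 0.4400.
At expiry t=2: V(2,0)=0.0000, V(2,1)=0.0000, V(2,2)=11.1864
Node (1,0) S=78.9600: V=(p*·0.0000+(1−p*)·0.0000)/1.06=0.0000; Δ=(0.0000−0.0000)/(105.8064−66.3264)=0.0000; B=V−Δ·S=0.0000
Node (1,1) S=125.9600: V=(p*·11.1864+(1−p*)·0.0000)/1.06=4.6434; Δ=(11.1864−0.0000)/(168.7864−105.8064)=0.1776; B=V−Δ·S=-17.7294
Node (0,0) S=94.0000: V=(p*·4.6434+(1−p*)·0.0000)/1.06=1.9275; Δ=(4.6434−0.0000)/(125.9600−78.9600)=0.0988; B=V−Δ·S=-7.3594
Self-financing check: at every node Δ·S+B equals the discounted successor values.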